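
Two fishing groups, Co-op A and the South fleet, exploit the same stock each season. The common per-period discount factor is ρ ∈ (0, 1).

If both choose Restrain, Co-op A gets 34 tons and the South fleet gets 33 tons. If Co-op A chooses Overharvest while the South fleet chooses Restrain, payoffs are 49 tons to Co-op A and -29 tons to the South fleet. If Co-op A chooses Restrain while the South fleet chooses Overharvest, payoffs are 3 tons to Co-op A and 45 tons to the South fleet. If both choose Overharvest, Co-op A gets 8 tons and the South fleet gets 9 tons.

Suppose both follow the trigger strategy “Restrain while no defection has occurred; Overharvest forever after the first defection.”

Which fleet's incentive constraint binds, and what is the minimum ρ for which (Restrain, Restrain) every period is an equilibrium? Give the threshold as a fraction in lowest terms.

Co-op A's threshold: (49−34)/(49−8) = 15/41.
the South fleet's threshold: (45−33)/(45−9) = 1/3.
15/41 > 1/3, so Co-op A binds and ρ* = 15/41.

Co-op A; ρ ≥ 15/41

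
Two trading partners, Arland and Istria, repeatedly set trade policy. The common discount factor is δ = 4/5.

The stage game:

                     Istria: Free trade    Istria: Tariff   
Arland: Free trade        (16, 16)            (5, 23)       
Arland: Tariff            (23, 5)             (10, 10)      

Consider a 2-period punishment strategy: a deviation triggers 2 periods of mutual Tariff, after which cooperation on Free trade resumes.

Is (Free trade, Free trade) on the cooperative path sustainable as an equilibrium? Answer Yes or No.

Comparing payoff streams over the 3 periods until play realigns: cooperate → 16(1+δ+…+δ^2); deviate → 23 + 10(δ+…+δ^2).
Cooperation is sustained iff (16−10)(δ+…+δ^2) ≥ 23−16.
δ+…+δ^2 = 4/5·(1−(4/5)^2)/(1−4/5) = 1.4400, and (23−16)/(16−10) = 1.1667.
1.4400 ≥ 1.1667, so cooperation is sustainable.

Yes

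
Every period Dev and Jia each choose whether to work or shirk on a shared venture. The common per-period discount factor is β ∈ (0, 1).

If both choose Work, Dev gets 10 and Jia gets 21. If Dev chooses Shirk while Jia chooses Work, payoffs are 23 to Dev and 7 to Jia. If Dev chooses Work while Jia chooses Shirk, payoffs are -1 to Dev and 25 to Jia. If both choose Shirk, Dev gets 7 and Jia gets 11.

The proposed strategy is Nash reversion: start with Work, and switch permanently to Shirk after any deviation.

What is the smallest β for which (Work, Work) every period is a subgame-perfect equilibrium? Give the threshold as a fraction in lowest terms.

13/16

For Dev: deviation gain 23−10 = 13, per-period punishment loss 10−7 = 3. IC gives β ≥ 13/16.
For Jia: gain 4, loss 10 per period, so β ≥ 4/14 = 2/7.
The tighter constraint is Dev's, so cooperation needs β ≥ 13/16.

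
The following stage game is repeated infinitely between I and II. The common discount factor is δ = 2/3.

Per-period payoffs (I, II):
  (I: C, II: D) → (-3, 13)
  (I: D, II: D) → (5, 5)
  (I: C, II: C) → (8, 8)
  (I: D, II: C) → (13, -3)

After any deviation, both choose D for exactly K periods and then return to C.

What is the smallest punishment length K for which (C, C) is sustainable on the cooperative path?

No profitable deviation requires (8−5)(δ+…+δ^K) ≥ 13−8, i.e. δ+…+δ^K ≥ 5/3 ≈ 1.6667.
With δ = 2/3, the partial sums are K=1: 0.6667, K=2: 1.1111, K=3: 1.4074, K=4: 1.6049, K=5: 1.7366.
K = 5 is the first length at which the sum reaches 1.6667.

5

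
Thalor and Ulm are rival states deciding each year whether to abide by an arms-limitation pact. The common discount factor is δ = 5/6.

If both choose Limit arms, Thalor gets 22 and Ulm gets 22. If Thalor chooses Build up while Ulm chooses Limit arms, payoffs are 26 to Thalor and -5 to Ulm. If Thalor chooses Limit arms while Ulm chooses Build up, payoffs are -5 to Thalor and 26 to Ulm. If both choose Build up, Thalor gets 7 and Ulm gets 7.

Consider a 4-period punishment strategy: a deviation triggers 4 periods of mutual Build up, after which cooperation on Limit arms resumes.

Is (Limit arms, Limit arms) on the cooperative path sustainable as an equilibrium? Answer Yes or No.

Yes

IC: δ+…+δ^4 ≥ (26−22)/(22−7) = 4/15.
At δ = 5/6: partial sum = 2.5887 ≥ 0.2667. Cooperation sustainable.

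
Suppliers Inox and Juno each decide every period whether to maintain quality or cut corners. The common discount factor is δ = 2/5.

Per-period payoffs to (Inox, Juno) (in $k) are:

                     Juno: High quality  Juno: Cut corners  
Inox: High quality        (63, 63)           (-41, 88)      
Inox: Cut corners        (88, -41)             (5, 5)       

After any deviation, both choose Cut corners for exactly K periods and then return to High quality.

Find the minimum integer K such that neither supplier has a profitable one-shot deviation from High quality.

No profitable deviation requires (63−5)(δ+…+δ^K) ≥ 88−63, i.e. δ+…+δ^K ≥ 25/58 ≈ 0.4310.
With δ = 2/5, the partial sums are K=1: 0.4000, K=2: 0.5600.
K = 2 is the first length at which the sum reaches 0.4310.

2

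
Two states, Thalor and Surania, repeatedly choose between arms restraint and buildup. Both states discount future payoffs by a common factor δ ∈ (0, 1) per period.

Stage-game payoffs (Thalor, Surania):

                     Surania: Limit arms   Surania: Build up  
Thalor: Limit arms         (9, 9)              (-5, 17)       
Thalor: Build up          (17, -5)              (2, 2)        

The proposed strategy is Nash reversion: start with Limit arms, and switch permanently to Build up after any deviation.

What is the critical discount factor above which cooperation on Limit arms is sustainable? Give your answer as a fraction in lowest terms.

8/15

9/(1−δ) ≥ 17 + 2δ/(1−δ)
9 ≥ 17 − 15δ
δ ≥ 8/15.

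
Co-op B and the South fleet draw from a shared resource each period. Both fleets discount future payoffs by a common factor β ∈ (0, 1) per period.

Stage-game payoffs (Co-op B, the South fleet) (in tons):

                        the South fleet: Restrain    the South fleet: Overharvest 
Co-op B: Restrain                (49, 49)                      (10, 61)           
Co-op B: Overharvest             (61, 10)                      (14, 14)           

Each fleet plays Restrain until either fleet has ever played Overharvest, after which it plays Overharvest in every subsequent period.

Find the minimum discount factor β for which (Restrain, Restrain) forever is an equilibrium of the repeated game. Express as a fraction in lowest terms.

One-period gain from deviating is 61 − 49 = 12. The loss is 49 − 14 = 35 in every subsequent period, with present value 35·β/(1−β).
Deviation is unprofitable when 35·β/(1−β) ≥ 12, i.e. β/(1−β) ≥ 12/35.
Equivalently β ≥ 12/(12+35) = 12/47.

12/47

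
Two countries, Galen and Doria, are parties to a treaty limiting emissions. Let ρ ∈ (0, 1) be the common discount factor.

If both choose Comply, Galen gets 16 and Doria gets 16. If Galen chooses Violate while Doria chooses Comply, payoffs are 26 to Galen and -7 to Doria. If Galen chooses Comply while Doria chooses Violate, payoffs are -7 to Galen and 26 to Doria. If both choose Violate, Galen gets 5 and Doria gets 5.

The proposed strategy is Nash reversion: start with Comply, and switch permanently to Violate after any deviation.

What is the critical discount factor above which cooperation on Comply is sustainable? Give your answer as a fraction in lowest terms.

10/21

One-period gain from deviating is 26 − 16 = 10. The loss is 16 − 5 = 11 in every subsequent period, with present value 11·ρ/(1−ρ).
Deviation is unprofitable when 11·ρ/(1−ρ) ≥ 10, i.e. ρ/(1−ρ) ≥ 10/11.
Equivalently ρ ≥ 10/(10+11) = 10/21.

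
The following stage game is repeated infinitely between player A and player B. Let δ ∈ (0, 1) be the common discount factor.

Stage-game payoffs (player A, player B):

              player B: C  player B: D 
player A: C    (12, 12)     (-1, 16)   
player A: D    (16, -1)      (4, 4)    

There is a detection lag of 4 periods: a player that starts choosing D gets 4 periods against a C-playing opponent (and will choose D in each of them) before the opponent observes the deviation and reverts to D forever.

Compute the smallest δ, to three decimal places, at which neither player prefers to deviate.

The best deviation is to choose D for all 4 undetected periods, earning 16 each, then 4 forever once detected.
Deviation value: 16(1−δ^4)/(1−δ) + 4δ^4/(1−δ); cooperation value: 12/(1−δ).
IC: 12 ≥ 16(1−δ^4) + 4δ^4 = 16 − 12δ^4.
So δ^4 ≥ 4/12 = 1/3, giving δ ≥ (1/3)^(1/4) ≈ 0.760.

0.760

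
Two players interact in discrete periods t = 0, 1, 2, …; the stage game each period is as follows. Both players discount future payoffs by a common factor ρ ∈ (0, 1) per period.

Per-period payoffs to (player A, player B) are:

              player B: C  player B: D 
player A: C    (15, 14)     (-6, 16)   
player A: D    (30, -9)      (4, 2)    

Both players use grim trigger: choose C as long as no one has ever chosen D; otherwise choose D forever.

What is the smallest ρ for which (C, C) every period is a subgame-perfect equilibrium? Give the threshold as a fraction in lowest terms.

For player A: deviation gain 30−15 = 15, per-period punishment loss 15−4 = 11. IC gives ρ ≥ 15/26.
For player B: gain 2, loss 12 per period, so ρ ≥ 2/14 = 1/7.
The tighter constraint is player A's, so cooperation needs ρ ≥ 15/26.

15/26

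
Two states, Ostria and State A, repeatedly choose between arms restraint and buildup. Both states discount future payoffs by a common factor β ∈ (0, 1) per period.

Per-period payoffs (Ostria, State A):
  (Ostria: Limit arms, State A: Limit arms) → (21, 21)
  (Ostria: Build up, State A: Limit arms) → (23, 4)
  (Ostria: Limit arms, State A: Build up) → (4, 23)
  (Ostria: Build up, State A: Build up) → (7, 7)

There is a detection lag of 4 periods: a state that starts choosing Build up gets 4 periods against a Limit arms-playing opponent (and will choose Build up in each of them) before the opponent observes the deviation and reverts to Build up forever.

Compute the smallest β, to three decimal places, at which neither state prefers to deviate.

The best deviation is to choose Build up for all 4 undetected periods, earning 23 each, then 7 forever once detected.
Deviation value: 23(1−β^4)/(1−β) + 7β^4/(1−β); cooperation value: 21/(1−β).
IC: 21 ≥ 23(1−β^4) + 7β^4 = 23 − 16β^4.
So β^4 ≥ 2/16 = 1/8, giving β ≥ (1/8)^(1/4) ≈ 0.595.

0.595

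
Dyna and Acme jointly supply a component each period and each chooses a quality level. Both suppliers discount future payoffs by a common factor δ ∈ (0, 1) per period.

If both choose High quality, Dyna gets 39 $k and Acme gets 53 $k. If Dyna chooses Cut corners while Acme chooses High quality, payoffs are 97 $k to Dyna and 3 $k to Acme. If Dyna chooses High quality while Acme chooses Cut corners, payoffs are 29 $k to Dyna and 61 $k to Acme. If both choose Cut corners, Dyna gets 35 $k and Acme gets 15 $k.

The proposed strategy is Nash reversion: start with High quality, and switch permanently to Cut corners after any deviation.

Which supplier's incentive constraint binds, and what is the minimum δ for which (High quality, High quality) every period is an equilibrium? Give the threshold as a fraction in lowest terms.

Dyna's threshold: (97−39)/(97−35) = 29/31.
Acme's threshold: (61−53)/(61−15) = 4/23.
29/31 > 4/23, so Dyna binds and δ* = 29/31.

Dyna; δ ≥ 29/31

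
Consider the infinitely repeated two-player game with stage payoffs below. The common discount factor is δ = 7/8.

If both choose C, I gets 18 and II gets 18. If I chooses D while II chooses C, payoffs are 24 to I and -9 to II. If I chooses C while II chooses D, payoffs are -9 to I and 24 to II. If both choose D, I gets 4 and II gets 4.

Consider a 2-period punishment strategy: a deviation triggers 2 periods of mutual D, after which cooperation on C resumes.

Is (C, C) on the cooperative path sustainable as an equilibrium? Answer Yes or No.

A one-shot deviation gives 24 now, then 4 for 2 periods, then back to 18.
Gain from deviating: (24−18) today; loss: (18−4) in each of the next 2 periods.
No-deviation condition: (18−4)(δ+…+δ^2) ≥ 24−18, i.e. δ+…+δ^2 ≥ 3/7.
At δ = 7/8: δ+…+δ^2 = 1.6406 ≥ 0.4286.
So cooperation is sustainable.

Yes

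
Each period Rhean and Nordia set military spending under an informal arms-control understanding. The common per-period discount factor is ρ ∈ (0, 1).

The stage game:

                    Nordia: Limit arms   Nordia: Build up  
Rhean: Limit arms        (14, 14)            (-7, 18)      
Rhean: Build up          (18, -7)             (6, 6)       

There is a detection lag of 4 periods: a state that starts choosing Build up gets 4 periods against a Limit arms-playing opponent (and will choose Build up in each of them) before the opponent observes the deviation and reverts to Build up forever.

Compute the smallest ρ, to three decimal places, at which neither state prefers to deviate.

The best deviation is to choose Build up for all 4 undetected periods, earning 18 each, then 6 forever once detected.
Deviation value: 18(1−ρ^4)/(1−ρ) + 6ρ^4/(1−ρ); cooperation value: 14/(1−ρ).
IC: 14 ≥ 18(1−ρ^4) + 6ρ^4 = 18 − 12ρ^4.
So ρ^4 ≥ 4/12 = 1/3, giving ρ ≥ (1/3)^(1/4) ≈ 0.760.

0.760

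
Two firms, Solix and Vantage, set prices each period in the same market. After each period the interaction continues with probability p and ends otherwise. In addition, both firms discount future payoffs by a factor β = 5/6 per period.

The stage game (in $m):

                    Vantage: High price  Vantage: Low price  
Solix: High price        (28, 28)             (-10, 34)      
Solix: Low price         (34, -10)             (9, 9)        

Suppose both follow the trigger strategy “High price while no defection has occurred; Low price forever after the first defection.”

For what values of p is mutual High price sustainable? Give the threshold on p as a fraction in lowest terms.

With continuation probability p and discount β, the effective per-period discount factor is βp.
Grim-trigger IC: βp ≥ (34−28)/(34−9) = 6/25.
So p ≥ (6/25)/(5/6) = 36/125.

36/125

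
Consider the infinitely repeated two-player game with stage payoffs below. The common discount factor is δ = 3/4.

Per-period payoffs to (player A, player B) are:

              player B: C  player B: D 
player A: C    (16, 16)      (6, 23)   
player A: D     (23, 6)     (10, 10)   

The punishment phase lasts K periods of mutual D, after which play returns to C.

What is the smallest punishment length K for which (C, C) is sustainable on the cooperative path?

2

IC: δ(1−δ^K)/(1−δ) ≥ (23−16)/(16−10) = 7/6.
With δ = 3/4: need 1 − δ^K ≥ 7/6·(1−3/4)/(3/4), i.e. δ^K ≤ 0.6111.
Since (3/4)^1 = 0.7500 and (3/4)^2 = 0.5625, the smallest such K is 2.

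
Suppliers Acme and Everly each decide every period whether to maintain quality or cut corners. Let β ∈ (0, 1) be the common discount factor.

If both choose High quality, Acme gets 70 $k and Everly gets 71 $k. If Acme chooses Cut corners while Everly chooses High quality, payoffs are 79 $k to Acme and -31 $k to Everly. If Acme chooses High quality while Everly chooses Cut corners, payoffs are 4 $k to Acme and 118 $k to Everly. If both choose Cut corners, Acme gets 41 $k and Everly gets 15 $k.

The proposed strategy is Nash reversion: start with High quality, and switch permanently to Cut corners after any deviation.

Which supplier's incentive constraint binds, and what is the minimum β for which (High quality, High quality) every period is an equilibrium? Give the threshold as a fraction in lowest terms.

Everly; β ≥ 47/103

Acme's threshold: (79−70)/(79−41) = 9/38.
Everly's threshold: (118−71)/(118−15) = 47/103.
9/38 < 47/103, so Everly binds and β* = 47/103.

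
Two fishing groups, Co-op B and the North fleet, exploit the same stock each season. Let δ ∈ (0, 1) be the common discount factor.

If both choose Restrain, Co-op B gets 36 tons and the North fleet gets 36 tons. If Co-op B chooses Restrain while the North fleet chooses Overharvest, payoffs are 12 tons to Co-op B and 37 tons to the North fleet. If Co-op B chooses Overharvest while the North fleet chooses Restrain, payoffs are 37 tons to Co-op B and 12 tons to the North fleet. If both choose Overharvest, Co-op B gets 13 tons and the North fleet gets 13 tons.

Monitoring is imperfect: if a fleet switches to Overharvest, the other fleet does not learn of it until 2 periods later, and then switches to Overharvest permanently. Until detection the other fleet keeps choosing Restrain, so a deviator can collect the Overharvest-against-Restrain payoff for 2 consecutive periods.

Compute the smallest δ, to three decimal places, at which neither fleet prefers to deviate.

0.204

The best deviation is to choose Overharvest for all 2 undetected periods, earning 37 each, then 13 forever once detected.
Deviation value: 37(1−δ^2)/(1−δ) + 13δ^2/(1−δ); cooperation value: 36/(1−δ).
IC: 36 ≥ 37(1−δ^2) + 13δ^2 = 37 − 24δ^2.
So δ^2 ≥ 1/24, giving δ ≥ (1/24)^(1/2) ≈ 0.204.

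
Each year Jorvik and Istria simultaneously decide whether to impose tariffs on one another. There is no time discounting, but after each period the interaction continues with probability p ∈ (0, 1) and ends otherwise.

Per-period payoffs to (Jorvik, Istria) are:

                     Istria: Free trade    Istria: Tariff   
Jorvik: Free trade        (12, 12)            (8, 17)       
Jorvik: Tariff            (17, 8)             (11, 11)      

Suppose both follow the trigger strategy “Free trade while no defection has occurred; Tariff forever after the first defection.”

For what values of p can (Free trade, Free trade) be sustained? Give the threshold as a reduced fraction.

5/6

Expected cooperation value is 12 + p·12 + p²·12 + … = 12/(1−p); deviation gives 17 + p·11/(1−p).
12 ≥ 17(1−p) + 11p ⇒ 6p ≥ 5 ⇒ p ≥ 5/6.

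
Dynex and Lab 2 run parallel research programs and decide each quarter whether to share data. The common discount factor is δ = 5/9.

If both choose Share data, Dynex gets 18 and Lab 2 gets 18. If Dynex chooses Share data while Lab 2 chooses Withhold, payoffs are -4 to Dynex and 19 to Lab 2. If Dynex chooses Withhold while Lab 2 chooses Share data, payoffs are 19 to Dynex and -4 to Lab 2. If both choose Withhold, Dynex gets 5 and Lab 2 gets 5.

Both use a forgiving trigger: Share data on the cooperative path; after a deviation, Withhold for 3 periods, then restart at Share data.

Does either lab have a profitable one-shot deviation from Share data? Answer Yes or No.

No

IC: δ+…+δ^3 ≥ (19−18)/(18−5) = 1/13.
At δ = 5/9: partial sum = 1.0357 ≥ 0.0769. Cooperation sustainable.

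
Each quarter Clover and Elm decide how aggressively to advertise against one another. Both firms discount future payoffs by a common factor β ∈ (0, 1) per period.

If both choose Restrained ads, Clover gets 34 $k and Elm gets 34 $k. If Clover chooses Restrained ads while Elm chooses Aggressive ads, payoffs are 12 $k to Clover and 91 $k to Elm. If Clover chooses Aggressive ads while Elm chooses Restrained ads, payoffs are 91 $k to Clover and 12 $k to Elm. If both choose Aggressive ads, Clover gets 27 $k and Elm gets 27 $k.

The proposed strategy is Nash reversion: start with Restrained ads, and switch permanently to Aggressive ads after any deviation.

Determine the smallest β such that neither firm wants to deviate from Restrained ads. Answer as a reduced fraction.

57/64

Under grim trigger the critical discount factor is (T−C)/(T−P) with T = 91, C = 34, P = 27.
β* = (91−34)/(91−27) = 57/64.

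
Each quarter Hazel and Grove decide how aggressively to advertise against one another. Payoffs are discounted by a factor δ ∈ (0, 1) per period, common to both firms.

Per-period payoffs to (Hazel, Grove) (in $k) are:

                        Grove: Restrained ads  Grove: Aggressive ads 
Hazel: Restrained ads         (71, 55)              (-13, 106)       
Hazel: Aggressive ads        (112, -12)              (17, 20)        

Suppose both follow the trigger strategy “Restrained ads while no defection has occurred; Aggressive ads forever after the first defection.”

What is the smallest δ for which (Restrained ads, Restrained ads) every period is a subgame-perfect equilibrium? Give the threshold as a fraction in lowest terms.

For Hazel: deviation gain 112−71 = 41, per-period punishment loss 71−17 = 54. IC gives δ ≥ 41/95.
For Grove: gain 51, loss 35 per period, so δ ≥ 51/86.
The tighter constraint is Grove's, so cooperation needs δ ≥ 51/86.

51/86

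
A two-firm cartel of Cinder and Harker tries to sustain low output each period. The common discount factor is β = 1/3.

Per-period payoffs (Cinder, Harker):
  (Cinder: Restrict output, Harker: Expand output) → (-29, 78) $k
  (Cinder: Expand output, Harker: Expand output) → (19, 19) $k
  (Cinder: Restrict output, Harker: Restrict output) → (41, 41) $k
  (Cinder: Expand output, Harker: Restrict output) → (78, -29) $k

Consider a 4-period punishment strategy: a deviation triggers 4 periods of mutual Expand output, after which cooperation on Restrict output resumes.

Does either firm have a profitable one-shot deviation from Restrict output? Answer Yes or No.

Comparing payoff streams over the 5 periods until play realigns: cooperate → 41(1+β+…+β^4); deviate → 78 + 19(β+…+β^4).
Cooperation is sustained iff (41−19)(β+…+β^4) ≥ 78−41.
β+…+β^4 = 1/3·(1−(1/3)^4)/(1−1/3) = 0.4938, and (78−41)/(41−19) = 1.6818.
0.4938 < 1.6818, so cooperation is not sustainable.

Yes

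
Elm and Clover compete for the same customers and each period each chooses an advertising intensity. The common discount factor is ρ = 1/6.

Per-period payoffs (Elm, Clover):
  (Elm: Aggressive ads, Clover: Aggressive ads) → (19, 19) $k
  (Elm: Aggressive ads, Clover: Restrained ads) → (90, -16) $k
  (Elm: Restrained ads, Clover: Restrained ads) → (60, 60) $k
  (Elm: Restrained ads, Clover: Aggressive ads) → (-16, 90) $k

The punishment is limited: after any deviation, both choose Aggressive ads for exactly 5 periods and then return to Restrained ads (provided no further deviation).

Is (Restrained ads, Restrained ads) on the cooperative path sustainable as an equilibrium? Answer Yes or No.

No

IC: ρ+…+ρ^5 ≥ (90−60)/(60−19) = 30/41.
At ρ = 1/6: partial sum = 0.2000 < 0.7317. Cooperation not sustainable.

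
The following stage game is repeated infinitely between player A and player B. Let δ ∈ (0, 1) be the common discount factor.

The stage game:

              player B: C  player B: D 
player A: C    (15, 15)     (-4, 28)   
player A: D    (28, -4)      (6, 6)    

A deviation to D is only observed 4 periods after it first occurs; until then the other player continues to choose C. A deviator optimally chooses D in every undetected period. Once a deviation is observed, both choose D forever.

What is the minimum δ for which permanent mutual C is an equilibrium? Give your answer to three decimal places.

0.877

Deviating for the 4 undetected periods gains 28−15 = 13 per period over cooperation, then loses 15−6 = 9 per period forever once punishment starts.
Gain: 13(1 + δ + … + δ^3); loss: 9·δ^4/(1−δ).
No profitable deviation ⇔ 13(1−δ^4) ≤ 9·δ^4, i.e. δ^4 ≥ 13/(13+9) = 13/22.
Hence δ ≥ (13/22)^(1/4) ≈ 0.877.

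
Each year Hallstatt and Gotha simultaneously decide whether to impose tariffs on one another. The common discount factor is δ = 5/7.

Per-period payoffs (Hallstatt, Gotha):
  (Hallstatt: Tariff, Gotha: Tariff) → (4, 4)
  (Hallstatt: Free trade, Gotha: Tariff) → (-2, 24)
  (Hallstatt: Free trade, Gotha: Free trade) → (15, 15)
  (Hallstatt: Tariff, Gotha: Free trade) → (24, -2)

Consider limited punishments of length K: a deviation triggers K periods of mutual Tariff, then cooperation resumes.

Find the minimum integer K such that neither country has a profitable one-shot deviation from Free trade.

Need Σ_{k=1}^{K} δ^k ≥ (24−15)/(15−4) = 0.8182 at δ = 5/7.
At K = 1 the sum is 0.7143 < 0.8182; at K = 2 it is 1.2245 ≥ 0.8182.
So the minimum punishment length is K = 2.

2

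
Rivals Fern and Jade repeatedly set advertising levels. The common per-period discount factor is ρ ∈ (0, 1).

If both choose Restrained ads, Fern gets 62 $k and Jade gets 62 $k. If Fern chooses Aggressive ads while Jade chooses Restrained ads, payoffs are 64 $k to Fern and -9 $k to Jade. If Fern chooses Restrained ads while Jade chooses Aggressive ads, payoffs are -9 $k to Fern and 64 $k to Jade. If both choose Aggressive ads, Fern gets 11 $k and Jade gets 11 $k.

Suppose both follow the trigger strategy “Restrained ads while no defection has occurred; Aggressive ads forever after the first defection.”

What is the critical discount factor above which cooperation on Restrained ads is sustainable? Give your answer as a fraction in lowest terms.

Under grim trigger the critical discount factor is (T−C)/(T−P) with T = 64, C = 62, P = 11.
ρ* = (64−62)/(64−11) = 2/53.

2/53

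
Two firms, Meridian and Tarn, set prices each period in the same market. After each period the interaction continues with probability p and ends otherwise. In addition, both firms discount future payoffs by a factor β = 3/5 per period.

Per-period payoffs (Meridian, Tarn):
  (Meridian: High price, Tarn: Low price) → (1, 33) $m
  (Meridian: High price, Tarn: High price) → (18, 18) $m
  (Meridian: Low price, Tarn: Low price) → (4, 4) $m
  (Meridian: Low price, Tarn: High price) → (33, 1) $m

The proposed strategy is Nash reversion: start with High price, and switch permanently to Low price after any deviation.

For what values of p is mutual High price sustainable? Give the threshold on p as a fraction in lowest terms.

Expected continuation weight on next period's payoff is β·p = 3/5·p, which plays the role of the discount factor.
Cooperation requires 3/5·p ≥ (33−18)/(33−4) = 15/29, hence p ≥ 25/29.

25/29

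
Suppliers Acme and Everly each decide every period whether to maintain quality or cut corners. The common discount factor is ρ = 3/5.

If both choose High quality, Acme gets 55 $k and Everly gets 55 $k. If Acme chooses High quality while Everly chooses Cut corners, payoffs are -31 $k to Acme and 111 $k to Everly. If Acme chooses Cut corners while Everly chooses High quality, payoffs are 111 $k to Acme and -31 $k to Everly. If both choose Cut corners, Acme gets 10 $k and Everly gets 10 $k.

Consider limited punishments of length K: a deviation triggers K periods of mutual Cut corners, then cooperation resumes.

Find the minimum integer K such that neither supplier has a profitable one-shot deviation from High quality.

4

IC: ρ(1−ρ^K)/(1−ρ) ≥ (111−55)/(55−10) = 56/45.
With ρ = 3/5: need 1 − ρ^K ≥ 56/45·(1−3/5)/(3/5), i.e. ρ^K ≤ 0.1704.
Since (3/5)^3 = 0.2160 and (3/5)^4 = 0.1296, the smallest such K is 4.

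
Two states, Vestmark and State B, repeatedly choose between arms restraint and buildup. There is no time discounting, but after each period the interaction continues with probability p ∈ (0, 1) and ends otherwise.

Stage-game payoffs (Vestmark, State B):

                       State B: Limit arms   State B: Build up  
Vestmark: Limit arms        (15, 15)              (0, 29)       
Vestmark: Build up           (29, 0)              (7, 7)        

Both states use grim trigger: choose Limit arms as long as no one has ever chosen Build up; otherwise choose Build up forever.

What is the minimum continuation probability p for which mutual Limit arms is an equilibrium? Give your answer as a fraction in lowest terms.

With no time discounting, the continuation probability p plays the role of the discount factor.
Grim-trigger IC: 15/(1−p) ≥ 29 + 7p/(1−p) ⇒ p ≥ (29−15)/(29−7) = 7/11.

7/11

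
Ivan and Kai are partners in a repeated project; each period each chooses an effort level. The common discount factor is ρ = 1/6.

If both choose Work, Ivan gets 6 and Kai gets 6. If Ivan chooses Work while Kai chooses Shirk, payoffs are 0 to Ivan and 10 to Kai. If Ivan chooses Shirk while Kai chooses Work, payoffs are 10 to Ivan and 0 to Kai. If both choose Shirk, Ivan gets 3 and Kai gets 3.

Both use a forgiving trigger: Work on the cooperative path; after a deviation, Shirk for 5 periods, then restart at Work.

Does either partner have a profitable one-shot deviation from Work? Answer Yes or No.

Yes

Comparing payoff streams over the 6 periods until play realigns: cooperate → 6(1+ρ+…+ρ^5); deviate → 10 + 3(ρ+…+ρ^5).
Cooperation is sustained iff (6−3)(ρ+…+ρ^5) ≥ 10−6.
ρ+…+ρ^5 = 1/6·(1−(1/6)^5)/(1−1/6) = 0.2000, and (10−6)/(6−3) = 1.3333.
0.2000 < 1.3333, so cooperation is not sustainable.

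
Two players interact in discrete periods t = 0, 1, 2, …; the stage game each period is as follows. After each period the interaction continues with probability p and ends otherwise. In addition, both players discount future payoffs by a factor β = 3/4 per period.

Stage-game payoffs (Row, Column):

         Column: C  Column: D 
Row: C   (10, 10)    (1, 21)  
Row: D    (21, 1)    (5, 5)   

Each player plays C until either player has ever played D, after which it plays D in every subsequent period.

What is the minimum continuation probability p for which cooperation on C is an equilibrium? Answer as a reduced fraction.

Expected continuation weight on next period's payoff is β·p = 3/4·p, which plays the role of the discount factor.
Cooperation requires 3/4·p ≥ (21−10)/(21−5) = 11/16, hence p ≥ 11/12.

11/12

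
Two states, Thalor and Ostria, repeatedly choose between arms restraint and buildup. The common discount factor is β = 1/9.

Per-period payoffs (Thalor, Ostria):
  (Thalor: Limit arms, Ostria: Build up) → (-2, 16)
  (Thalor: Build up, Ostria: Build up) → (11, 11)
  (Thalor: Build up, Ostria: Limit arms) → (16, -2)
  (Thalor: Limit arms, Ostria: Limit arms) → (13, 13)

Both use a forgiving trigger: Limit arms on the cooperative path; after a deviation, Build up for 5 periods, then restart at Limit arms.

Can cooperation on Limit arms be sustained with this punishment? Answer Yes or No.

Comparing payoff streams over the 6 periods until play realigns: cooperate → 13(1+β+…+β^5); deviate → 16 + 11(β+…+β^5).
Cooperation is sustained iff (13−11)(β+…+β^5) ≥ 16−13.
β+…+β^5 = 1/9·(1−(1/9)^5)/(1−1/9) = 0.1250, and (16−13)/(13−11) = 1.5000.
0.1250 < 1.5000, so cooperation is not sustainable.

No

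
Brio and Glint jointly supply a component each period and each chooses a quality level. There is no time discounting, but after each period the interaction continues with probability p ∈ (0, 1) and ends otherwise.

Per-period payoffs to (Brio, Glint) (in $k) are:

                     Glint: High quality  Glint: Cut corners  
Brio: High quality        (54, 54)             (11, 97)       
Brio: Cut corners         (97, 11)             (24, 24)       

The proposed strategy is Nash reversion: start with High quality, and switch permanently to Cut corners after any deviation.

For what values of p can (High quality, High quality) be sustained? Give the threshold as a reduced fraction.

With no time discounting, the continuation probability p plays the role of the discount factor.
Grim-trigger IC: 54/(1−p) ≥ 97 + 24p/(1−p) ⇒ p ≥ (97−54)/(97−24) = 43/73.

43/73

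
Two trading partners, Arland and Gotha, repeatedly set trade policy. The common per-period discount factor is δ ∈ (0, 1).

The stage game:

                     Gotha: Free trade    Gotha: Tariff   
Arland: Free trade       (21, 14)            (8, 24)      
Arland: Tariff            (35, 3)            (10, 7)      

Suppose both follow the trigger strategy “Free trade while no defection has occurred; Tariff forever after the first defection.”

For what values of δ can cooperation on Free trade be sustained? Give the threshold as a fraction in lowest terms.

For Arland: deviation gain 35−21 = 14, per-period punishment loss 21−10 = 11. IC gives δ ≥ 14/25.
For Gotha: gain 10, loss 7 per period, so δ ≥ 10/17.
The tighter constraint is Gotha's, so cooperation needs δ ≥ 10/17.

10/17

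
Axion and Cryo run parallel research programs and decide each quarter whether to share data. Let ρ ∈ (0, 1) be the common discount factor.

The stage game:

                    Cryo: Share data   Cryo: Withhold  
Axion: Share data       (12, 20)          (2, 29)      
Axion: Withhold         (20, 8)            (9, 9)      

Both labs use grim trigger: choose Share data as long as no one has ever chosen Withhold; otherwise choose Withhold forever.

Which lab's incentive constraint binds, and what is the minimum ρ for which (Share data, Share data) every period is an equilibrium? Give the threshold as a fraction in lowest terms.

Axion: cooperation gives 12 each period; deviation gives 20 once then 9 forever.
  12/(1−ρ) ≥ 20 + 9ρ/(1−ρ) ⇒ ρ ≥ 8/11.
Cryo: cooperation gives 20 each period; deviation gives 29 once then 9 forever.
  ρ ≥ 9/20.
Both must hold, so the binding constraint is Axion's: ρ ≥ 8/11.

Axion; ρ ≥ 8/11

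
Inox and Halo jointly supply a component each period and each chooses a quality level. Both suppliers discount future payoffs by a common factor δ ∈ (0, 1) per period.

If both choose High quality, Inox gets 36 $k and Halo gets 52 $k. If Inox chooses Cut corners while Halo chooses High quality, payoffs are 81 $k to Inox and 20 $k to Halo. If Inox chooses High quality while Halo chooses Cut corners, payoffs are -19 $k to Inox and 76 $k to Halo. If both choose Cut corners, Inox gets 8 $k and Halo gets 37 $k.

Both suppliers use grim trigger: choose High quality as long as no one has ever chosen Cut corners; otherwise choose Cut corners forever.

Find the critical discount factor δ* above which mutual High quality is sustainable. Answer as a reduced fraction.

45/73

For Inox: deviation gain 81−36 = 45, per-period punishment loss 36−8 = 28. IC gives δ ≥ 45/73.
For Halo: gain 24, loss 15 per period, so δ ≥ 24/39 = 8/13.
The tighter constraint is Inox's, so cooperation needs δ ≥ 45/73.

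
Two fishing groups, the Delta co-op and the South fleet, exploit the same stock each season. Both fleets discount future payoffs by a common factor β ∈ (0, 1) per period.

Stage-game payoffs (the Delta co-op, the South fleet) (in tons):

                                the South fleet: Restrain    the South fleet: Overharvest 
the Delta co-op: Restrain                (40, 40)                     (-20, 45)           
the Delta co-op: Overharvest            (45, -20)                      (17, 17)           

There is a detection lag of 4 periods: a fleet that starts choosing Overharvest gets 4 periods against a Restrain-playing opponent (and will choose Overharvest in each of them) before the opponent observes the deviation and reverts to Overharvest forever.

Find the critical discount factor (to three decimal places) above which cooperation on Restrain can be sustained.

0.650

Deviating for the 4 undetected periods gains 45−40 = 5 per period over cooperation, then loses 40−17 = 23 per period forever once punishment starts.
Gain: 5(1 + β + … + β^3); loss: 23·β^4/(1−β).
No profitable deviation ⇔ 5(1−β^4) ≤ 23·β^4, i.e. β^4 ≥ 5/(5+23) = 5/28.
Hence β ≥ (5/28)^(1/4) ≈ 0.650.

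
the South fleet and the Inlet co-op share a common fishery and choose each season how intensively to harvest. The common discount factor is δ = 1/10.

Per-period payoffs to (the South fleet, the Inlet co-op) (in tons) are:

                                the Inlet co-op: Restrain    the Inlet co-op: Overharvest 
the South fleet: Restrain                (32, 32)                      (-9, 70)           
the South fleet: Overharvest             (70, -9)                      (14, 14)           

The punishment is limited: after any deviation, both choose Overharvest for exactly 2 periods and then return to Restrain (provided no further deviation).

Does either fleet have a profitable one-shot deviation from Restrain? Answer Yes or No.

Yes

Comparing payoff streams over the 3 periods until play realigns: cooperate → 32(1+δ+…+δ^2); deviate → 70 + 14(δ+…+δ^2).
Cooperation is sustained iff (32−14)(δ+…+δ^2) ≥ 70−32.
δ+…+δ^2 = 1/10·(1−(1/10)^2)/(1−1/10) = 0.1100, and (70−32)/(32−14) = 2.1111.
0.1100 < 2.1111, so cooperation is not sustainable.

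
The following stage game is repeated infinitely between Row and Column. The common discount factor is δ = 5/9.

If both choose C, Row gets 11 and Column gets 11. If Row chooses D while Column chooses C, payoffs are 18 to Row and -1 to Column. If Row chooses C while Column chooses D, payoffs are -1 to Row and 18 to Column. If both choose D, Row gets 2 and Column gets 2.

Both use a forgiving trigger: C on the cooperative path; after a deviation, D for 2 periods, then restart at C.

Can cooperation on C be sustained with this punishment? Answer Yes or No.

Yes

A one-shot deviation gives 18 now, then 2 for 2 periods, then back to 11.
Gain from deviating: (18−11) today; loss: (11−2) in each of the next 2 periods.
No-deviation condition: (11−2)(δ+…+δ^2) ≥ 18−11, i.e. δ+…+δ^2 ≥ 7/9.
At δ = 5/9: δ+…+δ^2 = 0.8642 ≥ 0.7778.
So cooperation is sustainable.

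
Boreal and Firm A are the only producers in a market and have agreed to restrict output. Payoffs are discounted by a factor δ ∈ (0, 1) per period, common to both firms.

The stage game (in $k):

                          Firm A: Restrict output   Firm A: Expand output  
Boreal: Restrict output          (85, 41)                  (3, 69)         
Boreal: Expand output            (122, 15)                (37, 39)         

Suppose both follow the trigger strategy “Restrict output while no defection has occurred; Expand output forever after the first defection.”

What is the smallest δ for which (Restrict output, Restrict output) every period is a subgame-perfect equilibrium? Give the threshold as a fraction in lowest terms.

14/15

Boreal's threshold: (122−85)/(122−37) = 37/85.
Firm A's threshold: (69−41)/(69−39) = 14/15.
37/85 < 14/15, so Firm A binds and δ* = 14/15.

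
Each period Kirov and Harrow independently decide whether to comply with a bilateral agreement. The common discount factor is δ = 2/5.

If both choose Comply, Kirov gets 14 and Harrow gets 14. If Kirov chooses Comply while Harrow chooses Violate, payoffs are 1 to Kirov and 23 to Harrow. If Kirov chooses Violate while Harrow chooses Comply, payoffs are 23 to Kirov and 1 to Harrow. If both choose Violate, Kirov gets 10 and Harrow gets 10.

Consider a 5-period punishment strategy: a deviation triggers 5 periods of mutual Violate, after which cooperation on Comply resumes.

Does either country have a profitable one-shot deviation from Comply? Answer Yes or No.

IC: δ+…+δ^5 ≥ (23−14)/(14−10) = 9/4.
At δ = 2/5: partial sum = 0.6598 < 2.2500. Cooperation not sustainable.

Yes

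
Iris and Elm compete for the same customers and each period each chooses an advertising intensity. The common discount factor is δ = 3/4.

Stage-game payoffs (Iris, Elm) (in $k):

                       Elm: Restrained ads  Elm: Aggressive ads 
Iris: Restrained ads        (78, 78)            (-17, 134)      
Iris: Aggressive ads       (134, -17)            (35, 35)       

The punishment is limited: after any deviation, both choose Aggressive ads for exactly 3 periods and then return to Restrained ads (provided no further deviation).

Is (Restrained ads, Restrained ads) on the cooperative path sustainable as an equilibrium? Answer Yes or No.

Yes

A one-shot deviation gives 134 now, then 35 for 3 periods, then back to 78.
Gain from deviating: (134−78) today; loss: (78−35) in each of the next 3 periods.
No-deviation condition: (78−35)(δ+…+δ^3) ≥ 134−78, i.e. δ+…+δ^3 ≥ 56/43.
At δ = 3/4: δ+…+δ^3 = 1.7344 ≥ 1.3023.
So cooperation is sustainable.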